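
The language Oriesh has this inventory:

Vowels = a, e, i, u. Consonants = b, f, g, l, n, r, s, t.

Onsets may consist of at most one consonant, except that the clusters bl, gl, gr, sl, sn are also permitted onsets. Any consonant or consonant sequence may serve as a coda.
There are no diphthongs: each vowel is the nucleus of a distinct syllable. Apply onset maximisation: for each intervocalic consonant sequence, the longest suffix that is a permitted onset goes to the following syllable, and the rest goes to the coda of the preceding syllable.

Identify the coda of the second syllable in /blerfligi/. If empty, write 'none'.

The vowels are e, i, i — 3 nuclei, so 3 syllables.
/e…i/ gap (V1→V2): cluster /rfl/ — the longest permitted-onset suffix is /l/; onset = /l/, preceding coda = /rf/.
/i…i/ gap (V2→V3): /g/ → onset of the next syllable (single consonants are always licit onsets).
Putting it together: blerf.li.gi.
Syllable 2 is /li/: onset /l/, nucleus /i/, coda ∅.

none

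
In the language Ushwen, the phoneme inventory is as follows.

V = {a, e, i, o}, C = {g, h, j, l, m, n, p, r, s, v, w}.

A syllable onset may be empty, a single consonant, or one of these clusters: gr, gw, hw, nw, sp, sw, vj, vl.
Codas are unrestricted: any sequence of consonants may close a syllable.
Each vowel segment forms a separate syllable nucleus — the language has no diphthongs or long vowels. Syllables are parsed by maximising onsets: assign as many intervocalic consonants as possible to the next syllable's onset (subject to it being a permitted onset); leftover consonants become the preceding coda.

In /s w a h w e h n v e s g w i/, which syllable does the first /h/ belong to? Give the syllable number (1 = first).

Nuclei (vowels): a, e, e, i → 4 syllables.
V1 /a/ – V2 /e/: /hw/ — entire cluster is a permitted onset → onset /hw/, coda ∅.
V2 /e/ – V3 /e/: /hnv/ — longest licit onset from the right is /v/, leaving /hn/ as coda.
V3 /e/ – V4 /i/: /sgw/ splits as /s/ + /gw/ (/gw/ is the longest suffix that is a licit onset).
Putting it together: swa.hwehn.ves.gwi.
The first /h/ is in the onset of syllable 2 (/hwehn/).

2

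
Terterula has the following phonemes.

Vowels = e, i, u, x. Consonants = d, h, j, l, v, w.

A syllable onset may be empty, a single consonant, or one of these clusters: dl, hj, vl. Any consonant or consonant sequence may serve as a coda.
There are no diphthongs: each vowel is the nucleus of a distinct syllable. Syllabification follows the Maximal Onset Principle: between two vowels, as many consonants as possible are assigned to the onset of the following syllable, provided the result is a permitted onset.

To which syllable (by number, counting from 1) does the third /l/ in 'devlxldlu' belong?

The vowels are e, x, u — 3 nuclei, so 3 syllables.
σ1/σ2 boundary: cluster /vl/ — /vl/ is itself a permitted onset, so the whole cluster goes right; preceding coda = ∅.
σ2/σ3 boundary: cluster /ldl/ — the longest permitted-onset suffix is /dl/; onset = /dl/, preceding coda = /l/.
Syllabification: de.vlxl.dlu.
The third /l/ is in the onset of syllable 3 (/dlu/).

3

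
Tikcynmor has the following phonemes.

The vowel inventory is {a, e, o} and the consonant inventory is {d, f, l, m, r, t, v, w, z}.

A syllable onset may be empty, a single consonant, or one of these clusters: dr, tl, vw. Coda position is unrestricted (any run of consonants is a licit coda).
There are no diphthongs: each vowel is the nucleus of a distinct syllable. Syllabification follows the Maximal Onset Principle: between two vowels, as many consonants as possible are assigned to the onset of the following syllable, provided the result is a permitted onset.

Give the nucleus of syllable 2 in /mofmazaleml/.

Nuclei (vowels): o, a, a, e → 4 syllables.
The second nucleus (vowel 2 from the left) is /a/.

a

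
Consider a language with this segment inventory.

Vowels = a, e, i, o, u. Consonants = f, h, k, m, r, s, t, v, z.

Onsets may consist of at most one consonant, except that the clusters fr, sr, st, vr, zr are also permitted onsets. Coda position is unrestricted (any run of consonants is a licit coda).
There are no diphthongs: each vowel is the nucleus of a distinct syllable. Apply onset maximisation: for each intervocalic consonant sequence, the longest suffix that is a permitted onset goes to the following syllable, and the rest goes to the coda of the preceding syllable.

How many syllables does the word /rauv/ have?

2

Vowels present: a, u; each is a nucleus, giving 2 syllables.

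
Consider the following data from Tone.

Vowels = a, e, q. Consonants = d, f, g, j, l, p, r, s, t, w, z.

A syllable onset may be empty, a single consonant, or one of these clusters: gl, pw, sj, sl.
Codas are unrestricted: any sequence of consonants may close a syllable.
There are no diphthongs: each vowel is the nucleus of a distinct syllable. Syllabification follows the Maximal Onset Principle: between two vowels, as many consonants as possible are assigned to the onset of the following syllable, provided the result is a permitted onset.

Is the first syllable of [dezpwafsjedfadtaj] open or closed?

Nuclei (vowels): e, a, e, a, a → 5 syllables.
V1 /e/ – V2 /a/: /zpw/; trying suffixes from longest down, /pw/ is the first permitted one, so coda /z/ | onset /pw/.
V2 /a/ – V3 /e/: /fsj/; trying suffixes from longest down, /sj/ is the first permitted one, so coda /f/ | onset /sj/.
V3 /e/ – V4 /a/: /df/ — longest licit onset from the right is /f/, leaving /d/ as coda.
V4 /a/ – V5 /a/: /dt/ — longest licit onset from the right is /t/, leaving /d/ as coda.
Putting it together: dez.pwaf.sjed.fad.taj.
Syllable 1 is /dez/ with coda /z/, so it is closed.

closed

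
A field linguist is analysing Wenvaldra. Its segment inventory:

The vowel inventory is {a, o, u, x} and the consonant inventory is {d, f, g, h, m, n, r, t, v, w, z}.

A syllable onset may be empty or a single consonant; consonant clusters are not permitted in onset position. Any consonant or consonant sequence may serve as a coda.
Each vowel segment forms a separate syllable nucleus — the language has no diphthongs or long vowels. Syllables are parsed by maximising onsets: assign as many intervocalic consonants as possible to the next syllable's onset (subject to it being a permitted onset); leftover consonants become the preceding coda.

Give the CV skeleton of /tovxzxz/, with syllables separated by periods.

Vowels present: o, x, x; each is a nucleus, giving 3 syllables.
σ1/σ2 boundary: /v/ is a single consonant, so it becomes the next onset.
σ2/σ3 boundary: /z/ → onset of the next syllable (single consonants are always licit onsets).
Putting it together: to.vx.zxz.
Mapping each syllable to C/V: /to/ → CV, /vx/ → CV, /zxz/ → CVC.

CV.CV.CVC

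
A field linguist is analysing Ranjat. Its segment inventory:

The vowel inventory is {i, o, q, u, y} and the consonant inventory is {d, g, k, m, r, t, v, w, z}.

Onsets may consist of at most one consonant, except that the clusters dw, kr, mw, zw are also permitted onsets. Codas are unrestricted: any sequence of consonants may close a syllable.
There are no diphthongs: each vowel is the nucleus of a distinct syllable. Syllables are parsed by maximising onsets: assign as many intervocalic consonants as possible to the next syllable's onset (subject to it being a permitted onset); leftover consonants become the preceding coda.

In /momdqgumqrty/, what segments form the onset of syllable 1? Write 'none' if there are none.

Vowels present: o, q, u, q, y; each is a nucleus, giving 5 syllables.
V1 /o/ – V2 /q/: /md/ splits as /m/ + /d/ (/d/ is the longest suffix that is a licit onset).
V2 /q/ – V3 /u/: just /g/ — single C goes to the following onset.
V3 /u/ – V4 /q/: just /m/ — single C goes to the following onset.
V4 /q/ – V5 /y/: cluster /rt/ — the longest permitted-onset suffix is /t/; onset = /t/, preceding coda = /r/.
Result: mom.dq.gu.mqr.ty.
Syllable 1 is /mom/: onset /m/, nucleus /o/, coda /m/.

m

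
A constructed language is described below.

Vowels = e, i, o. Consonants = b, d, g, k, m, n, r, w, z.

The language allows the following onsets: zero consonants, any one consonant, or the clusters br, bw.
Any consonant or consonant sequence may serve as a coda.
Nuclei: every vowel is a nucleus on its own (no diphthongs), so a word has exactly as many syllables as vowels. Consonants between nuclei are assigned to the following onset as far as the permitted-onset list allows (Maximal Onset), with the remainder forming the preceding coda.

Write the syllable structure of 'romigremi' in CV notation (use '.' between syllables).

The vowels are o, i, e, i — 4 nuclei, so 4 syllables.
σ1/σ2 boundary: /m/ is a single consonant, so it becomes the next onset.
σ2/σ3 boundary: cluster /gr/ — the longest permitted-onset suffix is /r/; onset = /r/, preceding coda = /g/.
σ3/σ4 boundary: just /m/ — single C goes to the following onset.
Syllabification: ro.mig.re.mi.
Mapping each syllable to C/V: /ro/ → CV, /mig/ → CVC, /re/ → CV, /mi/ → CV.

CV.CVC.CV.CV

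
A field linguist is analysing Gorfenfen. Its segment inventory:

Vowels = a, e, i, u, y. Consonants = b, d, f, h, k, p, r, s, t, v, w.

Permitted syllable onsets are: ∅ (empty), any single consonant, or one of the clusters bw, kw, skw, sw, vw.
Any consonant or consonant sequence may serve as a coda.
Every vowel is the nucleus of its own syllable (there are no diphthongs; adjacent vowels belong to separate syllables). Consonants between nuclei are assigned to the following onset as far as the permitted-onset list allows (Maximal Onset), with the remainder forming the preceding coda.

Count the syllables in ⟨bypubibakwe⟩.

5

Vowels present: y, u, i, a, e; each is a nucleus, giving 5 syllables.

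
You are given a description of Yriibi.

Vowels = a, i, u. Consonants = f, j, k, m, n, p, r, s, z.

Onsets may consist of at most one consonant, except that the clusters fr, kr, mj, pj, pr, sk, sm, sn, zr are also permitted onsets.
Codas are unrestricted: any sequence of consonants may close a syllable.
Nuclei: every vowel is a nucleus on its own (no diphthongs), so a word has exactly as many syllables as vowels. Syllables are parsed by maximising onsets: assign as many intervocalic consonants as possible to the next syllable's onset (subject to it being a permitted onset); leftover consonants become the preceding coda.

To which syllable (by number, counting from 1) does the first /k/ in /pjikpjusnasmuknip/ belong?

The vowels are i, u, a, u, i — 5 nuclei, so 5 syllables.
V1 /i/ – V2 /u/: /kpj/ splits as /k/ + /pj/ (/pj/ is the longest suffix that is a licit onset).
V2 /u/ – V3 /a/: /sn/ is a licit onset in full, so it all attaches to the next syllable.
V3 /a/ – V4 /u/: /sm/ is a licit onset in full, so it all attaches to the next syllable.
V4 /u/ – V5 /i/: /kn/ — longest licit onset from the right is /n/, leaving /k/ as coda.
So the parse is pjik.pju.sna.smuk.nip.
The first /k/ is in the coda of syllable 1 (/pjik/).

1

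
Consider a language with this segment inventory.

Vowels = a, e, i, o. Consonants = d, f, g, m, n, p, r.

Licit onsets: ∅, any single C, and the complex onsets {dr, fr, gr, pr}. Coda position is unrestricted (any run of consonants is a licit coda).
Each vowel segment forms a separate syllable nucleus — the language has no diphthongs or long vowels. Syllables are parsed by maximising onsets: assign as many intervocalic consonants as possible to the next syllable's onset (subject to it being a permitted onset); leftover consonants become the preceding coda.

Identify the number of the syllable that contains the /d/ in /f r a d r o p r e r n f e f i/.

2

The vowels are a, o, e, e, i — 5 nuclei, so 5 syllables.
σ1/σ2 boundary: /dr/ — entire cluster is a permitted onset → onset /dr/, coda ∅.
σ2/σ3 boundary: /pr/ is a licit onset in full, so it all attaches to the next syllable.
σ3/σ4 boundary: /rnf/; trying suffixes from longest down, /f/ is the first permitted one, so coda /rn/ | onset /f/.
σ4/σ5 boundary: /f/ → onset of the next syllable (single consonants are always licit onsets).
Syllabification: fra.dro.prern.fe.fi.
The /d/ is in the onset of syllable 2 (/dro/).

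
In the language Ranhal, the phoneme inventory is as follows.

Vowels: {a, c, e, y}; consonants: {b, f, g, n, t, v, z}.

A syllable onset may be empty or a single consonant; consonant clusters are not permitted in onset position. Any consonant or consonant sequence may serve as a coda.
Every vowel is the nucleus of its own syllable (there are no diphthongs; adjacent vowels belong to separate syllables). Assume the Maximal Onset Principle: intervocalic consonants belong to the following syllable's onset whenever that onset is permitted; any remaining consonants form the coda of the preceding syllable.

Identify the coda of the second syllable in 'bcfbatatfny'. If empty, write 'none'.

The vowels are c, a, a, y — 4 nuclei, so 4 syllables.
Between /c/ (V1) and /a/ (V2): cluster /fb/ — the longest permitted-onset suffix is /b/; onset = /b/, preceding coda = /f/.
Between /a/ (V2) and /a/ (V3): /t/ → onset of the next syllable (single consonants are always licit onsets).
Between /a/ (V3) and /y/ (V4): /tfn/ — longest licit onset from the right is /n/, leaving /tf/ as coda.
Result: bcf.ba.tatf.ny.
Syllable 2 is /ba/: onset /b/, nucleus /a/, coda ∅.

none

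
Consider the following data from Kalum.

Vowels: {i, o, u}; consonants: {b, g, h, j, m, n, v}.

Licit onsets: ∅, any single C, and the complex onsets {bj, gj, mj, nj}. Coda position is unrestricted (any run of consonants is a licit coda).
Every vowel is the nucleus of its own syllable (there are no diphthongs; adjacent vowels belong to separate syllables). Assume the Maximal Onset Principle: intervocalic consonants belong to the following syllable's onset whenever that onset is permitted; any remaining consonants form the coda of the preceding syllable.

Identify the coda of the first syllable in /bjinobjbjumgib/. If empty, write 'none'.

The vowels are i, o, u, i — 4 nuclei, so 4 syllables.
V1 /i/ – V2 /o/: /n/ is a single consonant, so it becomes the next onset.
V2 /o/ – V3 /u/: /bjbj/ splits as /bj/ + /bj/ (/bj/ is the longest suffix that is a licit onset).
V3 /u/ – V4 /i/: cluster /mg/ — the longest permitted-onset suffix is /g/; onset = /g/, preceding coda = /m/.
Syllabification: bji.nobj.bjum.gib.
Syllable 1 is /bji/: onset /bj/, nucleus /i/, coda ∅.

none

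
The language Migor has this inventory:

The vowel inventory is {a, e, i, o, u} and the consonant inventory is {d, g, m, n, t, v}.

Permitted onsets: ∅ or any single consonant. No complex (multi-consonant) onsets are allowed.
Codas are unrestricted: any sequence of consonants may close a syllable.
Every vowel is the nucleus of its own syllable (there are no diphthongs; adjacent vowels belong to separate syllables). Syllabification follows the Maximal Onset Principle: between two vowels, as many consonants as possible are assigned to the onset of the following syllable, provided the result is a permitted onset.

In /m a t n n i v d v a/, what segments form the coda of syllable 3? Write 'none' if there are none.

The vowels are a, i, a — 3 nuclei, so 3 syllables.
Between /a/ (V1) and /i/ (V2): cluster /tnn/ — the longest permitted-onset suffix is /n/; onset = /n/, preceding coda = /tn/.
Between /i/ (V2) and /a/ (V3): /vdv/ — longest licit onset from the right is /v/, leaving /vd/ as coda.
Putting it together: matn.nivd.va.
Syllable 3 is /va/: onset /v/, nucleus /a/, coda ∅.

none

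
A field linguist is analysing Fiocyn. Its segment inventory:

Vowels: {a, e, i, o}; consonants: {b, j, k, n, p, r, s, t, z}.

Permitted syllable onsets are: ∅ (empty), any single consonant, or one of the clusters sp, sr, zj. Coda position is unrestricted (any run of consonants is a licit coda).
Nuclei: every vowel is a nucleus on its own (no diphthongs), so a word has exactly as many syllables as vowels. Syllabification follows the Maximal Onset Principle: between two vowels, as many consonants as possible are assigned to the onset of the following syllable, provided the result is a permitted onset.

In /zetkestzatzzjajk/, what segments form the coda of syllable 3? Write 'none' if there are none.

tz

Vowels present: e, e, a, a; each is a nucleus, giving 4 syllables.
V1 /e/ – V2 /e/: /tk/ — longest licit onset from the right is /k/, leaving /t/ as coda.
V2 /e/ – V3 /a/: /stz/ splits as /st/ + /z/ (/z/ is the longest suffix that is a licit onset).
V3 /a/ – V4 /a/: /tzzj/; trying suffixes from longest down, /zj/ is the first permitted one, so coda /tz/ | onset /zj/.
Putting it together: zet.kest.zatz.zjajk.
Syllable 3 is /zatz/: onset /z/, nucleus /a/, coda /tz/.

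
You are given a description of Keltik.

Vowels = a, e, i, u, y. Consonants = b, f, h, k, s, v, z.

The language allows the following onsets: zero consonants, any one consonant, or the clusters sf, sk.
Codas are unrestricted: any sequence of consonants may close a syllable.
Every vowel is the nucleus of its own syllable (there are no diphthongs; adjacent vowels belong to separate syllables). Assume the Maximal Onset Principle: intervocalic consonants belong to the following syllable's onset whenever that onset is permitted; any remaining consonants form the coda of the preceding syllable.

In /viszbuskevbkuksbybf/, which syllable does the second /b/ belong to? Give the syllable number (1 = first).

3

The vowels are i, u, e, u, y — 5 nuclei, so 5 syllables.
V1 /i/ – V2 /u/: cluster /szb/ — the longest permitted-onset suffix is /b/; onset = /b/, preceding coda = /sz/.
V2 /u/ – V3 /e/: /sk/ — entire cluster is a permitted onset → onset /sk/, coda ∅.
V3 /e/ – V4 /u/: cluster /vbk/ — the longest permitted-onset suffix is /k/; onset = /k/, preceding coda = /vb/.
V4 /u/ – V5 /y/: /ksb/ — longest licit onset from the right is /b/, leaving /ks/ as coda.
Result: visz.bu.skevb.kuks.bybf.
The second /b/ is in the coda of syllable 3 (/skevb/).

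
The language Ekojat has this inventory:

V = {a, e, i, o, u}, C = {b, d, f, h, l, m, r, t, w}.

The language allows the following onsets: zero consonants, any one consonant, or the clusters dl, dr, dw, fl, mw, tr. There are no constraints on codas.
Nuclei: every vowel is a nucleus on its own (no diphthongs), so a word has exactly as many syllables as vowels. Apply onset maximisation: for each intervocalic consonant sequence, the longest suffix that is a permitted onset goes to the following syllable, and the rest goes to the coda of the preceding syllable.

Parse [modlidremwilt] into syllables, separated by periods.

mo.dli.dre.mwilt

Vowels present: o, i, e, i; each is a nucleus, giving 4 syllables.
V1 /o/ – V2 /i/: cluster /dl/ — /dl/ is itself a permitted onset, so the whole cluster goes right; preceding coda = ∅.
V2 /i/ – V3 /e/: /dr/ — entire cluster is a permitted onset → onset /dr/, coda ∅.
V3 /e/ – V4 /i/: /mw/ — entire cluster is a permitted onset → onset /mw/, coda ∅.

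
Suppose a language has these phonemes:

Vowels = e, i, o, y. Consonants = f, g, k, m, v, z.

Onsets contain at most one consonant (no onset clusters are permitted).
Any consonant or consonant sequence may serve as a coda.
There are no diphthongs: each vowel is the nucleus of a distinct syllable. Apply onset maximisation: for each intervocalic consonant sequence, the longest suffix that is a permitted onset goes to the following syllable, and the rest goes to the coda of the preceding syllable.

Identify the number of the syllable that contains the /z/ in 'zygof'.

Nuclei (vowels): y, o → 2 syllables.
/y…o/ gap (V1→V2): /g/ is a single consonant, so it becomes the next onset.
Syllabification: zy.gof.
The /z/ is in the onset of syllable 1 (/zy/).

1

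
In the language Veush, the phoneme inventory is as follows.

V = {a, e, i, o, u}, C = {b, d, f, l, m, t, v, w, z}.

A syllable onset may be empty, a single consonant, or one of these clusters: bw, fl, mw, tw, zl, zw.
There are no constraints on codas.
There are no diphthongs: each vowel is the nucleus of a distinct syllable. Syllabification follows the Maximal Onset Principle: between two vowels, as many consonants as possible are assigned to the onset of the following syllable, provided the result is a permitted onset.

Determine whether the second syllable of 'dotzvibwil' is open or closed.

open

Nuclei (vowels): o, i, i → 3 syllables.
V1 /o/ – V2 /i/: /tzv/ splits as /tz/ + /v/ (/v/ is the longest suffix that is a licit onset).
V2 /i/ – V3 /i/: /bw/ is a licit onset in full, so it all attaches to the next syllable.
So the parse is dotz.vi.bwil.
Syllable 2 is /vi/; it ends in its nucleus with no coda, so it is open.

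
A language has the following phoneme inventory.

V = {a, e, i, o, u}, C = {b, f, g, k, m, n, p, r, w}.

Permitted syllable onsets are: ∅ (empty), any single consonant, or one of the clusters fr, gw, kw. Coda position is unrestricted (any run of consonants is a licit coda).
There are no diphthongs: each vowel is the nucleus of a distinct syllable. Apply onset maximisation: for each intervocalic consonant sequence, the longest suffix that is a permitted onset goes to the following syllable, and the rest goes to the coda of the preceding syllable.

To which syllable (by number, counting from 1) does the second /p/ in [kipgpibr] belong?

2

Nuclei (vowels): i, i → 2 syllables.
Between /i/ (V1) and /i/ (V2): cluster /pgp/ — the longest permitted-onset suffix is /p/; onset = /p/, preceding coda = /pg/.
Syllabification: kipg.pibr.
The second /p/ is in the onset of syllable 2 (/pibr/).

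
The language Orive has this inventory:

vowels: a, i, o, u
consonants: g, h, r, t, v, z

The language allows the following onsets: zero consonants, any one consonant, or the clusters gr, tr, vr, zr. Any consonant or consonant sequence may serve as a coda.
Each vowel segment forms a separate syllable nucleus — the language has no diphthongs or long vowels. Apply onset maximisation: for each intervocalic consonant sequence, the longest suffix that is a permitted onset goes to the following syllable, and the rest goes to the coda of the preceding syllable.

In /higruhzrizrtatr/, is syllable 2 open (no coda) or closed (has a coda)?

Vowels present: i, u, i, a; each is a nucleus, giving 4 syllables.
Between /i/ (V1) and /u/ (V2): cluster /gr/ — /gr/ is itself a permitted onset, so the whole cluster goes right; preceding coda = ∅.
Between /u/ (V2) and /i/ (V3): cluster /hzr/ — the longest permitted-onset suffix is /zr/; onset = /zr/, preceding coda = /h/.
Between /i/ (V3) and /a/ (V4): /zrt/ — longest licit onset from the right is /t/, leaving /zr/ as coda.
Syllabification: hi.gruh.zrizr.tatr.
Syllable 2 is /gruh/ with coda /h/, so it is closed.

closed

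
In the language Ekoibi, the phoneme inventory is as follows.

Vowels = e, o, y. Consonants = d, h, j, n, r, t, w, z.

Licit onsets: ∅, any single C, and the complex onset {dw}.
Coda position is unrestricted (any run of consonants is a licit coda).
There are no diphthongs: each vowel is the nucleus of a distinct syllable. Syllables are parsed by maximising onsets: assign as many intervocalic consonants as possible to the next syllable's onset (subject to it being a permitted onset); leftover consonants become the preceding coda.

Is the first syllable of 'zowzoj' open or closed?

Nuclei (vowels): o, o → 2 syllables.
/o…o/ gap (V1→V2): /wz/ splits as /w/ + /z/ (/z/ is the longest suffix that is a licit onset).
Putting it together: zow.zoj.
Syllable 1 is /zow/ with coda /w/, so it is closed.

closed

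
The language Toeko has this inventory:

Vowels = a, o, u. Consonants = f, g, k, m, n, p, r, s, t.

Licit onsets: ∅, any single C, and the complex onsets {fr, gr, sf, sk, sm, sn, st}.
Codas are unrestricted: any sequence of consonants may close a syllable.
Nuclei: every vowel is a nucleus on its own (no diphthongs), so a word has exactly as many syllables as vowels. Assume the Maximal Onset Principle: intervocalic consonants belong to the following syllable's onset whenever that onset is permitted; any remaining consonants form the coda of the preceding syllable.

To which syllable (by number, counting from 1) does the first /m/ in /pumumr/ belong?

2

Nuclei (vowels): u, u → 2 syllables.
Between /u/ (V1) and /u/ (V2): just /m/ — single C goes to the following onset.
So the parse is pu.mumr.
The first /m/ is in the onset of syllable 2 (/mumr/).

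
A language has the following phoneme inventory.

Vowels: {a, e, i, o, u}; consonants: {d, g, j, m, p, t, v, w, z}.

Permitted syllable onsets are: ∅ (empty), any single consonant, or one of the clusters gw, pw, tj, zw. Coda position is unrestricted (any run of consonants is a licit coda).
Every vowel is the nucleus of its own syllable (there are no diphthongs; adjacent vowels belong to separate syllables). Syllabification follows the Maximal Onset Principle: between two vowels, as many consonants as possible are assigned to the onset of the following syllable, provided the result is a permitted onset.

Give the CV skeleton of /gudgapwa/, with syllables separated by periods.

CVC.CV.CCV

Nuclei (vowels): u, a, a → 3 syllables.
V1 /u/ – V2 /a/: cluster /dg/ — the longest permitted-onset suffix is /g/; onset = /g/, preceding coda = /d/.
V2 /a/ – V3 /a/: /pw/ is a licit onset in full, so it all attaches to the next syllable.
Result: gud.ga.pwa.
Mapping each syllable to C/V: /gud/ → CVC, /ga/ → CV, /pwa/ → CCV.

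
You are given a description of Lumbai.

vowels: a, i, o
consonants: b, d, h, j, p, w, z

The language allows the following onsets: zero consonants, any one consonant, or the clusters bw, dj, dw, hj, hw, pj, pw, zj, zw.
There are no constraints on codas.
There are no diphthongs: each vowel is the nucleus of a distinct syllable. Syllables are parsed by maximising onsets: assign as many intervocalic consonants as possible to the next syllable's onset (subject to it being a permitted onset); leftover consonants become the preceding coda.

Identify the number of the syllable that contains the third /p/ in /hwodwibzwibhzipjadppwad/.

The vowels are o, i, i, i, a, a — 6 nuclei, so 6 syllables.
/o…i/ gap (V1→V2): /dw/ — entire cluster is a permitted onset → onset /dw/, coda ∅.
/i…i/ gap (V2→V3): /bzw/; trying suffixes from longest down, /zw/ is the first permitted one, so coda /b/ | onset /zw/.
/i…i/ gap (V3→V4): /bhz/; trying suffixes from longest down, /z/ is the first permitted one, so coda /bh/ | onset /z/.
/i…a/ gap (V4→V5): /pj/ — entire cluster is a permitted onset → onset /pj/, coda ∅.
/a…a/ gap (V5→V6): cluster /dppw/ — the longest permitted-onset suffix is /pw/; onset = /pw/, preceding coda = /dp/.
Putting it together: hwo.dwib.zwibh.zi.pjadp.pwad.
The third /p/ is in the onset of syllable 6 (/pwad/).

6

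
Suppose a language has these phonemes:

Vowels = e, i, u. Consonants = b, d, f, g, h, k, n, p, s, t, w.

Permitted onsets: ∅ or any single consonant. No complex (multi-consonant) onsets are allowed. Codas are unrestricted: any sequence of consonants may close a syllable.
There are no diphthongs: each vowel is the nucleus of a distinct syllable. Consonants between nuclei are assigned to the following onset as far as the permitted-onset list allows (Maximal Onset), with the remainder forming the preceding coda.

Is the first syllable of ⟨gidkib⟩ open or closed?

Nuclei (vowels): i, i → 2 syllables.
/i…i/ gap (V1→V2): cluster /dk/ — the longest permitted-onset suffix is /k/; onset = /k/, preceding coda = /d/.
Syllabification: gid.kib.
Syllable 1 is /gid/ with coda /d/, so it is closed.

closed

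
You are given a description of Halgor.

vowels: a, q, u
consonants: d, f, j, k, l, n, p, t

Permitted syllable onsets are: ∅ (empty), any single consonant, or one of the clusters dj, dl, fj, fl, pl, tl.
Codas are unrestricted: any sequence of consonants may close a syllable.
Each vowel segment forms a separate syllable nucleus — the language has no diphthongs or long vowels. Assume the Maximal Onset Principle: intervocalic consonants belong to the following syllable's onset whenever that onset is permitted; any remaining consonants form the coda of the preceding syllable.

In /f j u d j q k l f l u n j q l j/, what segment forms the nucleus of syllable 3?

Vowels present: u, q, u, q; each is a nucleus, giving 4 syllables.
The third nucleus (vowel 3 from the left) is /u/.

u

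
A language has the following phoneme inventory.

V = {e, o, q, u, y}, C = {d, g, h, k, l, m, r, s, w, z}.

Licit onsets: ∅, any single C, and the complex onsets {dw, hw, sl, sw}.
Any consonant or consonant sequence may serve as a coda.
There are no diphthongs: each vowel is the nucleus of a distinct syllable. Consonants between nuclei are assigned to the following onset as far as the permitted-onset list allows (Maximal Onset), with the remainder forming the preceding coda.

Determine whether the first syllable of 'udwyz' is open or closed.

open

Nuclei (vowels): u, y → 2 syllables.
Between /u/ (V1) and /y/ (V2): cluster /dw/ — /dw/ is itself a permitted onset, so the whole cluster goes right; preceding coda = ∅.
Result: u.dwyz.
Syllable 1 is /u/; it ends in its nucleus with no coda, so it is open.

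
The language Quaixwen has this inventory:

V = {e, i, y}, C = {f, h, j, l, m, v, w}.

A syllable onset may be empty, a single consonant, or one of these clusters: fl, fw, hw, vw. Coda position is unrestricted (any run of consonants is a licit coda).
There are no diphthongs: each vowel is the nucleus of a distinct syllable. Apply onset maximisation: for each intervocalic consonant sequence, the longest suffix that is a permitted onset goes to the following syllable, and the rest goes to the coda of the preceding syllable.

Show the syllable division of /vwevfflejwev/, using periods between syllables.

vwevf.flej.wev

Vowels present: e, e, e; each is a nucleus, giving 3 syllables.
V1 /e/ – V2 /e/: /vffl/ splits as /vf/ + /fl/ (/fl/ is the longest suffix that is a licit onset).
V2 /e/ – V3 /e/: /jw/; trying suffixes from longest down, /w/ is the first permitted one, so coda /j/ | onset /w/.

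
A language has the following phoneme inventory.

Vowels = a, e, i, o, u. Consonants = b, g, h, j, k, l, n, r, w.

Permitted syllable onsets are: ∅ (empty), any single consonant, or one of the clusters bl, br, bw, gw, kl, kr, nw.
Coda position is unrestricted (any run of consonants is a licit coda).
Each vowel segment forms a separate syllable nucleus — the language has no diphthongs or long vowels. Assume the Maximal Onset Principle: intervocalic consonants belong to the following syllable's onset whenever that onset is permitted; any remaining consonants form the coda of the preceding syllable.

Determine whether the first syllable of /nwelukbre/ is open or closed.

Nuclei (vowels): e, u, e → 3 syllables.
Between /e/ (V1) and /u/ (V2): /l/ → onset of the next syllable (single consonants are always licit onsets).
Between /u/ (V2) and /e/ (V3): /kbr/ — longest licit onset from the right is /br/, leaving /k/ as coda.
Syllabification: nwe.luk.bre.
Syllable 1 is /nwe/; it ends in its nucleus with no coda, so it is open.

open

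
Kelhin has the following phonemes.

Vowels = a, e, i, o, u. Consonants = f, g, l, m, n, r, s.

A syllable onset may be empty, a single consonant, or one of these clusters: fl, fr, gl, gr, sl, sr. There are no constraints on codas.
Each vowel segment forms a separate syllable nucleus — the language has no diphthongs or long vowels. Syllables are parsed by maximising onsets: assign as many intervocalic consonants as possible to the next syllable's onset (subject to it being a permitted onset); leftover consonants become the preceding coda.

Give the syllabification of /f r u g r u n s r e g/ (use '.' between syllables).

Nuclei (vowels): u, u, e → 3 syllables.
V1 /u/ – V2 /u/: /gr/ — entire cluster is a permitted onset → onset /gr/, coda ∅.
V2 /u/ – V3 /e/: /nsr/ — longest licit onset from the right is /sr/, leaving /n/ as coda.

fru.grun.sreg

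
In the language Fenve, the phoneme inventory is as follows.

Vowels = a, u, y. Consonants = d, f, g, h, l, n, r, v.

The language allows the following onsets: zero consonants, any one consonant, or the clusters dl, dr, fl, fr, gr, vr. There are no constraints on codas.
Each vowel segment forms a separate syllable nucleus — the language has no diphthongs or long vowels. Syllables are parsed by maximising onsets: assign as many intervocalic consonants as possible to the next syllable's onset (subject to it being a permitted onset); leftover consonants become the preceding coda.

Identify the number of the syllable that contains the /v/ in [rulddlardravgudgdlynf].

Vowels present: u, a, a, u, y; each is a nucleus, giving 5 syllables.
Between /u/ (V1) and /a/ (V2): /lddl/ — longest licit onset from the right is /dl/, leaving /ld/ as coda.
Between /a/ (V2) and /a/ (V3): /rdr/; trying suffixes from longest down, /dr/ is the first permitted one, so coda /r/ | onset /dr/.
Between /a/ (V3) and /u/ (V4): /vg/ splits as /v/ + /g/ (/g/ is the longest suffix that is a licit onset).
Between /u/ (V4) and /y/ (V5): /dgdl/ — longest licit onset from the right is /dl/, leaving /dg/ as coda.
So the parse is ruld.dlar.drav.gudg.dlynf.
The /v/ is in the coda of syllable 3 (/drav/).

3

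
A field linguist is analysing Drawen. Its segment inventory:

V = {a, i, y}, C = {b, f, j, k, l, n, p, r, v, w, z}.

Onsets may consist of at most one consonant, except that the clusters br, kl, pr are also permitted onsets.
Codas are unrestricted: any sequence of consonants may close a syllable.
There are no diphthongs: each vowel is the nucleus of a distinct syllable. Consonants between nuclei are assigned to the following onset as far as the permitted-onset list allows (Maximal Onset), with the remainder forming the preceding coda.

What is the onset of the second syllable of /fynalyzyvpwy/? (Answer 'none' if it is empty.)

Nuclei (vowels): y, a, y, y, y → 5 syllables.
V1 /y/ – V2 /a/: /n/ is a single consonant, so it becomes the next onset.
V2 /a/ – V3 /y/: just /l/ — single C goes to the following onset.
V3 /y/ – V4 /y/: just /z/ — single C goes to the following onset.
V4 /y/ – V5 /y/: cluster /vpw/ — the longest permitted-onset suffix is /w/; onset = /w/, preceding coda = /vp/.
Result: fy.na.ly.zyvp.wy.
Syllable 2 is /na/: onset /n/, nucleus /a/, coda ∅.

n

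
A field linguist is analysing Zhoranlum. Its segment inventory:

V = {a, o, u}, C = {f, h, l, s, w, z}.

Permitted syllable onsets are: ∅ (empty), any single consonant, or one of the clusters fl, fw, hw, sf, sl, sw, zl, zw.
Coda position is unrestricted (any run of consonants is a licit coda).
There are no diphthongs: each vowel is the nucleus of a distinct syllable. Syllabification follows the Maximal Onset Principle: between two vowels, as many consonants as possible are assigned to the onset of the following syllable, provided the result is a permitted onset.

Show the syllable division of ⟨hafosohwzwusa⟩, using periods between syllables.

ha.fo.sohw.zwu.sa

The vowels are a, o, o, u, a — 5 nuclei, so 5 syllables.
V1 /a/ – V2 /o/: /f/ is a single consonant, so it becomes the next onset.
V2 /o/ – V3 /o/: /s/ is a single consonant, so it becomes the next onset.
V3 /o/ – V4 /u/: /hwzw/ — longest licit onset from the right is /zw/, leaving /hw/ as coda.
V4 /u/ – V5 /a/: /s/ → onset of the next syllable (single consonants are always licit onsets).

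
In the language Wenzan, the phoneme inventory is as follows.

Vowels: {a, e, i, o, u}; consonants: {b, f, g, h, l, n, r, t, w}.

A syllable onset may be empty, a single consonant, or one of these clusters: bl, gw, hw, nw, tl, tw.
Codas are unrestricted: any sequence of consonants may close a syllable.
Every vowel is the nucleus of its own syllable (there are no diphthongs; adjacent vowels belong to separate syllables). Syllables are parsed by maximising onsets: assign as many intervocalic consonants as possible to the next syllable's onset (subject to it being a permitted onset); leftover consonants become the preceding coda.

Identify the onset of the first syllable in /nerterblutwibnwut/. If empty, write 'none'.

Vowels present: e, e, u, i, u; each is a nucleus, giving 5 syllables.
V1 /e/ – V2 /e/: /rt/ splits as /r/ + /t/ (/t/ is the longest suffix that is a licit onset).
V2 /e/ – V3 /u/: /rbl/ splits as /r/ + /bl/ (/bl/ is the longest suffix that is a licit onset).
V3 /u/ – V4 /i/: cluster /tw/ — /tw/ is itself a permitted onset, so the whole cluster goes right; preceding coda = ∅.
V4 /i/ – V5 /u/: cluster /bnw/ — the longest permitted-onset suffix is /nw/; onset = /nw/, preceding coda = /b/.
So the parse is ner.ter.blu.twib.nwut.
Syllable 1 is /ner/: onset /n/, nucleus /e/, coda /r/.

n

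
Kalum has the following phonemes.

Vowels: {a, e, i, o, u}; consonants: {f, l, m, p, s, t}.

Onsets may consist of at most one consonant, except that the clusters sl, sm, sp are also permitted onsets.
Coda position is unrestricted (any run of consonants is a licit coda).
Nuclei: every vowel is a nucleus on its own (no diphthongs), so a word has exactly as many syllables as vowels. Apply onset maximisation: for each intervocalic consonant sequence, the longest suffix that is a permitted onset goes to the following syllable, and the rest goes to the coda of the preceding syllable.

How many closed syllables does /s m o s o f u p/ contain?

Nuclei (vowels): o, o, u → 3 syllables.
/o…o/ gap (V1→V2): /s/ is a single consonant, so it becomes the next onset.
/o…u/ gap (V2→V3): /f/ is a single consonant, so it becomes the next onset.
Result: smo.so.fup.
Classifying each syllable: /smo/ (open), /so/ (open), /fup/ (closed).
Closed syllables: 1.

1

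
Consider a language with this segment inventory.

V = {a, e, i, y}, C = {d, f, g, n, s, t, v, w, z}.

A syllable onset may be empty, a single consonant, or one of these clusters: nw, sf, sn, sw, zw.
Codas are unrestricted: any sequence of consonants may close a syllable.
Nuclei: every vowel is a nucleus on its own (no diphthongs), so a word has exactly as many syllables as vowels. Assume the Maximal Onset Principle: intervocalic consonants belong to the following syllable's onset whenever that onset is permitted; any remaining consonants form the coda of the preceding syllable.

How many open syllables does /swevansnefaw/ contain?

The vowels are e, a, e, a — 4 nuclei, so 4 syllables.
/e…a/ gap (V1→V2): /v/ is a single consonant, so it becomes the next onset.
/a…e/ gap (V2→V3): /nsn/; trying suffixes from longest down, /sn/ is the first permitted one, so coda /n/ | onset /sn/.
/e…a/ gap (V3→V4): just /f/ — single C goes to the following onset.
So the parse is swe.van.sne.faw.
Classifying each syllable: /swe/ (open), /van/ (closed), /sne/ (open), /faw/ (closed).
Open syllables: 2.

2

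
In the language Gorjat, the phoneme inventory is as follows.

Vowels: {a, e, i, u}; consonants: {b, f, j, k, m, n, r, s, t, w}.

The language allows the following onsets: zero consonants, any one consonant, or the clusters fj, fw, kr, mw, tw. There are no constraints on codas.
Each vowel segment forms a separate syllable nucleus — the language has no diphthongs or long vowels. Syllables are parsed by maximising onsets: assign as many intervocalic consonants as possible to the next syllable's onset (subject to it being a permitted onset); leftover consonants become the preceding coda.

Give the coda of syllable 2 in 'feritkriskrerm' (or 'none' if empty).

t

Nuclei (vowels): e, i, i, e → 4 syllables.
V1 /e/ – V2 /i/: /r/ → onset of the next syllable (single consonants are always licit onsets).
V2 /i/ – V3 /i/: /tkr/; trying suffixes from longest down, /kr/ is the first permitted one, so coda /t/ | onset /kr/.
V3 /i/ – V4 /e/: /skr/ — longest licit onset from the right is /kr/, leaving /s/ as coda.
Syllabification: fe.rit.kris.krerm.
Syllable 2 is /rit/: onset /r/, nucleus /i/, coda /t/.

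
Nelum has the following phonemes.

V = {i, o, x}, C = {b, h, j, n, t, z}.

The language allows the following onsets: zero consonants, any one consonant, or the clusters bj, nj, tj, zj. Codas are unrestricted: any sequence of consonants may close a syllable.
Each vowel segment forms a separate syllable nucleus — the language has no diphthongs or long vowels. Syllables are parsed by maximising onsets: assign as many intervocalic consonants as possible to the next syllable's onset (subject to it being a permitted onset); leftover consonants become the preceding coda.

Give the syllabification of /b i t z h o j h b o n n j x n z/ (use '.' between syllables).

The vowels are i, o, o, x — 4 nuclei, so 4 syllables.
σ1/σ2 boundary: /tzh/ splits as /tz/ + /h/ (/h/ is the longest suffix that is a licit onset).
σ2/σ3 boundary: cluster /jhb/ — the longest permitted-onset suffix is /b/; onset = /b/, preceding coda = /jh/.
σ3/σ4 boundary: cluster /nnj/ — the longest permitted-onset suffix is /nj/; onset = /nj/, preceding coda = /n/.

bitz.hojh.bon.njxnz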